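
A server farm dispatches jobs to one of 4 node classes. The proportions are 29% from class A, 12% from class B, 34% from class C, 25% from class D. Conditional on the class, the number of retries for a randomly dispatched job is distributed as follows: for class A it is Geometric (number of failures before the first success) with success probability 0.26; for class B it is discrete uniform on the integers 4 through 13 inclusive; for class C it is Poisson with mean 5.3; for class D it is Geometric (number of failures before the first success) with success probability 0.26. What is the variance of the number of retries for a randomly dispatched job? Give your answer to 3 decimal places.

12.298

Per component, A: μ=2.84615, E[X²]=19.0473; B: μ=8.5, E[X²]=80.5; C: μ=5.3, E[X²]=33.39; D: μ=2.84615, E[X²]=19.0473.
E[X] = 0.29·2.84615 + 0.12·8.5 + 0.34·5.3 + 0.25·2.84615 = 4.35892.
E[X²] = 0.29·19.0473 + 0.12·80.5 + 0.34·33.39 + 0.25·19.0473 = 31.2982.
Var(X) = E[X²] − (E[X])² = 31.2982 − 19.0002 = 12.298.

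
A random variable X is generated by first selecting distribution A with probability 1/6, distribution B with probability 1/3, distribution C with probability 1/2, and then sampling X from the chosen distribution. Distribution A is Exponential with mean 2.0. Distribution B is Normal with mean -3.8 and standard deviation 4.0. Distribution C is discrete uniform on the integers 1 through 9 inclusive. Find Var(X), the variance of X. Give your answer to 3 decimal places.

24.859

Per component, A: μ=2, E[X²]=8; B: μ=-3.8, E[X²]=30.44; C: μ=5, E[X²]=31.6667.
E[X] = 0.166667·2 + 0.333333·-3.8 + 0.5·5 = 1.56667.
E[X²] = 0.166667·8 + 0.333333·30.44 + 0.5·31.6667 = 27.3133.
Var(X) = E[X²] − (E[X])² = 27.3133 − 2.45444 = 24.8589.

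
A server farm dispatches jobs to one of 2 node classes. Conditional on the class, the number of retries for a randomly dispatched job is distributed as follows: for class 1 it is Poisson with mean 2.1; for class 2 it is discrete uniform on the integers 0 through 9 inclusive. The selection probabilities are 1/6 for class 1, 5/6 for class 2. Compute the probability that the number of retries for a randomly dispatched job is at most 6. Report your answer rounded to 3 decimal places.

0.749

Conditional on each class, P(X ≤ 6): 1: 0.994138; 2: 0.7.
By total probability, P(X ≤ 6) = 0.166667·0.994138 + 0.833333·0.7 = 0.749023.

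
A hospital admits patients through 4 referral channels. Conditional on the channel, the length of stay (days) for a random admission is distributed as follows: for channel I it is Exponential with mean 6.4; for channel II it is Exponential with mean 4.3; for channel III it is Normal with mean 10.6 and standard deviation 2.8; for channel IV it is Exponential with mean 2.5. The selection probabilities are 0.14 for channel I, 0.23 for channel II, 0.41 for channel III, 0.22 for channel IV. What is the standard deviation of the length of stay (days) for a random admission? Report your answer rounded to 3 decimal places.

5.101

Per component, I: μ=6.4, E[X²]=81.92; II: μ=4.3, E[X²]=36.98; III: μ=10.6, E[X²]=120.2; IV: μ=2.5, E[X²]=12.5.
E[X] = 0.14·6.4 + 0.23·4.3 + 0.41·10.6 + 0.22·2.5 = 6.781.
E[X²] = 0.14·81.92 + 0.23·36.98 + 0.41·120.2 + 0.22·12.5 = 72.0062.
Var(X) = E[X²] − (E[X])² = 72.0062 − 45.982 = 26.0242.
SD(X) = √26.0242 = 5.1014.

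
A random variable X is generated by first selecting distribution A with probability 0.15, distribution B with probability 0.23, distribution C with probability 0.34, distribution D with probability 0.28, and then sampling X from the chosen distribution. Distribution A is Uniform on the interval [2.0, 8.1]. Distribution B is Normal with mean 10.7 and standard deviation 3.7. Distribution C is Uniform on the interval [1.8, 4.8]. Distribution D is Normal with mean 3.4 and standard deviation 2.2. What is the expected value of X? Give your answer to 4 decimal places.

Component means — A: 5.05; B: 10.7; C: 3.3; D: 3.4.
E[X] = 0.15·5.05 + 0.23·10.7 + 0.34·3.3 + 0.28·3.4 = 5.2925.

5.2925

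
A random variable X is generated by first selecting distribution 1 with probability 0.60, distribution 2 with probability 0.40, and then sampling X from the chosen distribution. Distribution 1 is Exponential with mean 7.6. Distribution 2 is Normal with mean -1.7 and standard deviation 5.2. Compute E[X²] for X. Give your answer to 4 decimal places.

81.2840

For each component E[X²] = Var + (mean)², giving 1: 115.52; 2: 29.93.
Overall E[X²] = 0.6·115.52 + 0.4·29.93 = 81.284.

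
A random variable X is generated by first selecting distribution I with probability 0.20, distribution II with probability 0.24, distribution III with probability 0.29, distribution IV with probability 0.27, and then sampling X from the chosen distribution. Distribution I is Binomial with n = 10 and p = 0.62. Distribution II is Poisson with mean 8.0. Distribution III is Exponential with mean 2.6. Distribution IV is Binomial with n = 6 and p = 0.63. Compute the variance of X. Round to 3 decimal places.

9.245

Per component, I: μ=6.2, E[X²]=40.796; II: μ=8, E[X²]=72; III: μ=2.6, E[X²]=13.52; IV: μ=3.78, E[X²]=15.687.
E[X] = 0.2·6.2 + 0.24·8 + 0.29·2.6 + 0.27·3.78 = 4.9346.
E[X²] = 0.2·40.796 + 0.24·72 + 0.29·13.52 + 0.27·15.687 = 33.5955.
Var(X) = E[X²] − (E[X])² = 33.5955 − 24.3503 = 9.24521.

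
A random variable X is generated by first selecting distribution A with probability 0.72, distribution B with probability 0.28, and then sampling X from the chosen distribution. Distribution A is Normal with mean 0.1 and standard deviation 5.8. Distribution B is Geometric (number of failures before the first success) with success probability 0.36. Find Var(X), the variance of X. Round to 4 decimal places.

Per component, A: μ=0.1, E[X²]=33.65; B: μ=1.77778, E[X²]=8.09877.
E[X] = 0.72·0.1 + 0.28·1.77778 = 0.569778.
E[X²] = 0.72·33.65 + 0.28·8.09877 = 26.4957.
Var(X) = E[X²] − (E[X])² = 26.4957 − 0.324647 = 26.171.

26.1710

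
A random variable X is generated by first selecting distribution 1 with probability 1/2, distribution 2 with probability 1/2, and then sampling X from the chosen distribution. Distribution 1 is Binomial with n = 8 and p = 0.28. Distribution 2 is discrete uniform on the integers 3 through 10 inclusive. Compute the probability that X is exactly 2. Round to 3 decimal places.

Conditional on each component, P(X = 2): 1: 0.305822; 2: 0.
By total probability, P(X = 2) = 0.5·0.305822 + 0.5·0 = 0.152911.

0.153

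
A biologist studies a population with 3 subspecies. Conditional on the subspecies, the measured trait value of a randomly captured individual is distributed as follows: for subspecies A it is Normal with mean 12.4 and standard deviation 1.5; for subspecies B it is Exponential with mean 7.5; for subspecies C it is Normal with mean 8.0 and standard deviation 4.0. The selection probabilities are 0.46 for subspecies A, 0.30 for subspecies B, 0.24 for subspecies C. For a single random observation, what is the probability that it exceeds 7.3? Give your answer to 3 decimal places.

Conditional on each subspecies, P(X > 7.3): A: 0.999663; B: 0.377822; C: 0.56946.
By total probability, P(X > 7.3) = 0.46·0.999663 + 0.3·0.377822 + 0.24·0.56946 = 0.709862.

0.710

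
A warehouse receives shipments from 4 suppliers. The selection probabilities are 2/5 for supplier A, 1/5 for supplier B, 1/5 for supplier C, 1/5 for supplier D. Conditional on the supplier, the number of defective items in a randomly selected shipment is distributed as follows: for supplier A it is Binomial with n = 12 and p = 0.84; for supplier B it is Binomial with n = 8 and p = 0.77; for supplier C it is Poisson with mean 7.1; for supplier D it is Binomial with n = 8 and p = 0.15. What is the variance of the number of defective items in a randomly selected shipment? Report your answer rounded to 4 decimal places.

13.2124

Per component, A: μ=10.08, E[X²]=103.219; B: μ=6.16, E[X²]=39.3624; C: μ=7.1, E[X²]=57.51; D: μ=1.2, E[X²]=2.46.
E[X] = 0.4·10.08 + 0.2·6.16 + 0.2·7.1 + 0.2·1.2 = 6.924.
E[X²] = 0.4·103.219 + 0.2·39.3624 + 0.2·57.51 + 0.2·2.46 = 61.1542.
Var(X) = E[X²] − (E[X])² = 61.1542 − 47.9418 = 13.2124.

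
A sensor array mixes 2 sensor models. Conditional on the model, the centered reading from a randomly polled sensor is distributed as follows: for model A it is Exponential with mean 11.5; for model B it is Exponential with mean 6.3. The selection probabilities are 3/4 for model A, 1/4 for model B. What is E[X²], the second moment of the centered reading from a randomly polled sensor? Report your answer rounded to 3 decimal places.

218.220

For each component E[X²] = Var + (mean)², giving A: 264.5; B: 79.38.
Overall E[X²] = 0.75·264.5 + 0.25·79.38 = 218.22.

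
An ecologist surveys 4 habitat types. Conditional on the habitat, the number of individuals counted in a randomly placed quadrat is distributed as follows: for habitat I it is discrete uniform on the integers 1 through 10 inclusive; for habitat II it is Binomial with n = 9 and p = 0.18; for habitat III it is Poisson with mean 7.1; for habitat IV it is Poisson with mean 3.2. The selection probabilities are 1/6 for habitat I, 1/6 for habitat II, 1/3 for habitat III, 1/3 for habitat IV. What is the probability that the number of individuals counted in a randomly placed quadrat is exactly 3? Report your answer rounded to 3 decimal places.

0.132

Conditional on each habitat, P(X = 3): I: 0.1; II: 0.148929; III: 0.049219; IV: 0.222616.
By total probability, P(X = 3) = 0.166667·0.1 + 0.166667·0.148929 + 0.333333·0.049219 + 0.333333·0.222616 = 0.1321.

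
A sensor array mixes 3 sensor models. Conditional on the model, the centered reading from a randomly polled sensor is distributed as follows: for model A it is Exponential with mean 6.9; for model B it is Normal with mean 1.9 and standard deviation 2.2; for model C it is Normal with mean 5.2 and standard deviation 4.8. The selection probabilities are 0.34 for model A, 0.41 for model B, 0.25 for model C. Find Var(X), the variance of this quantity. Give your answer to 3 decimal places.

Per component, A: μ=6.9, E[X²]=95.22; B: μ=1.9, E[X²]=8.45; C: μ=5.2, E[X²]=50.08.
E[X] = 0.34·6.9 + 0.41·1.9 + 0.25·5.2 = 4.425.
E[X²] = 0.34·95.22 + 0.41·8.45 + 0.25·50.08 = 48.3593.
Var(X) = E[X²] − (E[X])² = 48.3593 − 19.5806 = 28.7787.

28.779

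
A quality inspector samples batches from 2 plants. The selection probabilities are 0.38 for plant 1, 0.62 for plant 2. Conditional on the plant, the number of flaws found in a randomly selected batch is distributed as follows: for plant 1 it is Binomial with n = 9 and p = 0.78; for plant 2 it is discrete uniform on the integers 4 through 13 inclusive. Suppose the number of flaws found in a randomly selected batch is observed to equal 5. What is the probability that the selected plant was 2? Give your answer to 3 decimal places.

0.657

Likelihoods P(X=5 | ·): 1: 0.0852186; 2: 0.1.
Posterior ∝ prior × likelihood. Numerator for 2: 0.62·0.1 = 0.062.
Normalizing constant: 0.38·0.0852186 + 0.62·0.1 = 0.0943831.
P(2 | observation) = 0.062 / 0.0943831 = 0.656898.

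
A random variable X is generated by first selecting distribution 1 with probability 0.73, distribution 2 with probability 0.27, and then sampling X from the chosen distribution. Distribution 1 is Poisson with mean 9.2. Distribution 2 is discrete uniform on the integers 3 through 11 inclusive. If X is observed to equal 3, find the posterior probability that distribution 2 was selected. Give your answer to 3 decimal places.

0.758

Likelihoods P(X=3 | ·): 1: 0.013113; 2: 0.111111.
Posterior ∝ prior × likelihood. Numerator for 2: 0.27·0.111111 = 0.03.
Normalizing constant: 0.73·0.013113 + 0.27·0.111111 = 0.0395725.
P(2 | observation) = 0.03 / 0.0395725 = 0.758102.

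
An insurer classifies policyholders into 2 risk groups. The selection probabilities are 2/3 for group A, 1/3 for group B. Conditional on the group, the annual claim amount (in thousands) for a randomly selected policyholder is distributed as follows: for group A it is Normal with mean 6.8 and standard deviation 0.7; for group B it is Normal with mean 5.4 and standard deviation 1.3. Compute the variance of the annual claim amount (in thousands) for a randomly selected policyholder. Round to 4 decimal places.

1.3256

Per component, A: μ=6.8, E[X²]=46.73; B: μ=5.4, E[X²]=30.85.
E[X] = 0.666667·6.8 + 0.333333·5.4 = 6.33333.
E[X²] = 0.666667·46.73 + 0.333333·30.85 = 41.4367.
Var(X) = E[X²] − (E[X])² = 41.4367 − 40.1111 = 1.32556.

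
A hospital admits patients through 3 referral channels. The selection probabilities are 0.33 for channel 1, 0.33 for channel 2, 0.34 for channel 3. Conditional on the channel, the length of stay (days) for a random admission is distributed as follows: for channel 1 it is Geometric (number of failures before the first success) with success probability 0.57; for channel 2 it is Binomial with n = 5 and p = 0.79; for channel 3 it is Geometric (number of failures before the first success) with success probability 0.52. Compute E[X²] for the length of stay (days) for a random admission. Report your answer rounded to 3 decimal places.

For each component E[X²] = Var + (mean)², giving 1: 1.89258; 2: 16.432; 3: 2.62722.
Overall E[X²] = 0.33·1.89258 + 0.33·16.432 + 0.34·2.62722 = 6.94037.

6.940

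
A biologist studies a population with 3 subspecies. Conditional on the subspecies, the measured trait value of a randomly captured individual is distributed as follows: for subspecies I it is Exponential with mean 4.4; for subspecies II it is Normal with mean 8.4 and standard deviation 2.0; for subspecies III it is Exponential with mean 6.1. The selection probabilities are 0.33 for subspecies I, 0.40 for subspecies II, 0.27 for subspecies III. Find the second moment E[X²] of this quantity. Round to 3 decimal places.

62.695

For each component E[X²] = Var + (mean)², giving I: 38.72; II: 74.56; III: 74.42.
Overall E[X²] = 0.33·38.72 + 0.4·74.56 + 0.27·74.42 = 62.695.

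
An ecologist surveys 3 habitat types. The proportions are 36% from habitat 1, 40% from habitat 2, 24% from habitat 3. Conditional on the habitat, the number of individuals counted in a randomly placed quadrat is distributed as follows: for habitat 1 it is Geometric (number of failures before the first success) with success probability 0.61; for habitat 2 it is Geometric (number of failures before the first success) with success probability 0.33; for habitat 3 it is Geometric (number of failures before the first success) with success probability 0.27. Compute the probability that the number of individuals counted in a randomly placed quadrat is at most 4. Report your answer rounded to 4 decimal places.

0.8930

Conditional on each habitat, P(X ≤ 4): 1: 0.990978; 2: 0.864987; 3: 0.792693.
By total probability, P(X ≤ 4) = 0.36·0.990978 + 0.4·0.864987 + 0.24·0.792693 = 0.892993.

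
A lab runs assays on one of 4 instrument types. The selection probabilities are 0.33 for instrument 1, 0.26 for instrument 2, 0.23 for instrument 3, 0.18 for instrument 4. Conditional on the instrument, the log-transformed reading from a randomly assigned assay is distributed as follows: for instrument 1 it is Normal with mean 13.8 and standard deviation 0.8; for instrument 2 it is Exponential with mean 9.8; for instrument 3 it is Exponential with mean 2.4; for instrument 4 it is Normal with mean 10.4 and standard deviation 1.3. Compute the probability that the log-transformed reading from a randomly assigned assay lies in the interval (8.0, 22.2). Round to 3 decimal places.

Conditional on each instrument, P(8.0 < X < 22.2): 1: 1; 2: 0.338254; 3: 0.0355779; 4: 0.967565.
By total probability, P(8.0 < X < 22.2) = 0.33·1 + 0.26·0.338254 + 0.23·0.0355779 + 0.18·0.967565 = 0.600291.

0.600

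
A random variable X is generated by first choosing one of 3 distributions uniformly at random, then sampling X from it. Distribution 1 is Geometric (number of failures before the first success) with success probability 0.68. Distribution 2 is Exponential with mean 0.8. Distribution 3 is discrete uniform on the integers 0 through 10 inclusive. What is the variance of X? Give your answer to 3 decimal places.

8.029

Per component, 1: μ=0.470588, E[X²]=0.913495; 2: μ=0.8, E[X²]=1.28; 3: μ=5, E[X²]=35.
E[X] = 0.333333·0.470588 + 0.333333·0.8 + 0.333333·5 = 2.0902.
E[X²] = 0.333333·0.913495 + 0.333333·1.28 + 0.333333·35 = 12.3978.
Var(X) = E[X²] − (E[X])² = 12.3978 − 4.36892 = 8.02891.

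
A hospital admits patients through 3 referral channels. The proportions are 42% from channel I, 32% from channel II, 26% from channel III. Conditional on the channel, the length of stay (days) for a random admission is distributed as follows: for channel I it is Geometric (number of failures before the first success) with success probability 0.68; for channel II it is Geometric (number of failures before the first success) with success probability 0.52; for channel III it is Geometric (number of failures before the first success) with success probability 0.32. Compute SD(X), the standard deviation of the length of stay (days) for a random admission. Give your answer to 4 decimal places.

1.7412

Per component, I: μ=0.470588, E[X²]=0.913495; II: μ=0.923077, E[X²]=2.62722; III: μ=2.125, E[X²]=11.1562.
E[X] = 0.42·0.470588 + 0.32·0.923077 + 0.26·2.125 = 1.04553.
E[X²] = 0.42·0.913495 + 0.32·2.62722 + 0.26·11.1562 = 4.125.
Var(X) = E[X²] − (E[X])² = 4.125 − 1.09314 = 3.03187.
SD(X) = √3.03187 = 1.74123.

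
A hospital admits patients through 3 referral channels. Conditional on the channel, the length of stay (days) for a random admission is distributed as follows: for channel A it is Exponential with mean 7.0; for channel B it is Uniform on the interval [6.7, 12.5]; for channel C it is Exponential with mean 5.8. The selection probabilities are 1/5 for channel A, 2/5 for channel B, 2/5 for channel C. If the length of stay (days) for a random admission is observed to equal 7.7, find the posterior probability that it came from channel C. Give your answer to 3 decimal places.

Likelihoods f(7.7 | ·): A: 0.047553; B: 0.172414; C: 0.0457097.
Posterior ∝ prior × likelihood. Numerator for C: 0.4·0.0457097 = 0.0182839.
Normalizing constant: 0.2·0.047553 + 0.4·0.172414 + 0.4·0.0457097 = 0.09676.
P(C | observation) = 0.0182839 / 0.09676 = 0.188961.

0.189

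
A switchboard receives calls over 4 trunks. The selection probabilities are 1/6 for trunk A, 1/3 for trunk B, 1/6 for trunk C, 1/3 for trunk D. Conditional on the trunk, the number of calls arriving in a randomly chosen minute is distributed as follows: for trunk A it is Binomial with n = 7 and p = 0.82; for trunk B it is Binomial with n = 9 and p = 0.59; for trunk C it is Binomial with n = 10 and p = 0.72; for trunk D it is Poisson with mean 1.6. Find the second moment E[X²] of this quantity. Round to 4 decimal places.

For each component E[X²] = Var + (mean)², giving A: 33.9808; B: 30.3732; C: 53.856; D: 4.16.
Overall E[X²] = 0.166667·33.9808 + 0.333333·30.3732 + 0.166667·53.856 + 0.333333·4.16 = 26.1505.

26.1505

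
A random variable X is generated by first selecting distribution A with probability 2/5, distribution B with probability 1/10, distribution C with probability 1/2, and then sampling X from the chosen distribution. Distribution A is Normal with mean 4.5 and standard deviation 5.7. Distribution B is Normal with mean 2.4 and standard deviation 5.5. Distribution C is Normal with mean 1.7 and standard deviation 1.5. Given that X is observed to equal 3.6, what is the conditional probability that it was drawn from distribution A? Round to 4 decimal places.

Likelihoods f(3.6 | ·): A: 0.0691228; B: 0.0708289; C: 0.119239.
Posterior ∝ prior × likelihood. Numerator for A: 0.4·0.0691228 = 0.0276491.
Normalizing constant: 0.4·0.0691228 + 0.1·0.0708289 + 0.5·0.119239 = 0.0943515.
P(A | observation) = 0.0276491 / 0.0943515 = 0.293044.

0.2930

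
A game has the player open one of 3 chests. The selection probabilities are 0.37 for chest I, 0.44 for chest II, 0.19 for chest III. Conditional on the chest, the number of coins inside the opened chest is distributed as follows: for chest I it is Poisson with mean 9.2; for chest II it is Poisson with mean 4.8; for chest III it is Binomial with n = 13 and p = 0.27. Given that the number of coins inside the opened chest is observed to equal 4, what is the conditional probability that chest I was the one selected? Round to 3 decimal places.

0.083

Likelihoods P(X=4 | ·): I: 0.03016; II: 0.182029; III: 0.2237.
Posterior ∝ prior × likelihood. Numerator for I: 0.37·0.03016 = 0.0111592.
Normalizing constant: 0.37·0.03016 + 0.44·0.182029 + 0.19·0.2237 = 0.133755.
P(I | observation) = 0.0111592 / 0.133755 = 0.0834301.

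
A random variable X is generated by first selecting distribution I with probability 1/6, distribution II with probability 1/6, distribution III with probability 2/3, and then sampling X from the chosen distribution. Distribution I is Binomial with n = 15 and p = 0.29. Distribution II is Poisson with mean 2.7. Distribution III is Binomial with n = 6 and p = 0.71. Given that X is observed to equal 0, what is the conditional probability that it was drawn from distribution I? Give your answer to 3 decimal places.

Likelihoods P(X=0 | ·): I: 0.00587321; II: 0.0672055; III: 0.000594823.
Posterior ∝ prior × likelihood. Numerator for I: 0.166667·0.00587321 = 0.000978868.
Normalizing constant: 0.166667·0.00587321 + 0.166667·0.0672055 + 0.666667·0.000594823 = 0.0125763.
P(I | observation) = 0.000978868 / 0.0125763 = 0.0778341.

0.078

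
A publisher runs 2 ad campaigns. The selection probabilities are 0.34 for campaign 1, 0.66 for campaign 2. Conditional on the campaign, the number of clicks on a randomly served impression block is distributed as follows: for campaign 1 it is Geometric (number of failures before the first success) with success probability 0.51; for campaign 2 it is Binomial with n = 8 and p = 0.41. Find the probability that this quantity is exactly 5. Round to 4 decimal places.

0.0928

Conditional on each campaign, P(X = 5): 1: 0.0144062; 2: 0.133249.
By total probability, P(X = 5) = 0.34·0.0144062 + 0.66·0.133249 = 0.0928423.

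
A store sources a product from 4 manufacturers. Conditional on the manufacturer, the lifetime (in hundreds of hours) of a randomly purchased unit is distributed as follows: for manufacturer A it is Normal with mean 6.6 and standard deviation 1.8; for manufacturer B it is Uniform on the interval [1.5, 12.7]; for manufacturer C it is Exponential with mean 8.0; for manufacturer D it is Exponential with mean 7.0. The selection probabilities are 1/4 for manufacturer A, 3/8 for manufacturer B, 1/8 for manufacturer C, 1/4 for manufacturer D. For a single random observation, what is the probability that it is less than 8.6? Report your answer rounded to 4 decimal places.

0.7136

Conditional on each manufacturer, P(X < 8.6): A: 0.86674; B: 0.633929; C: 0.658702; D: 0.70729.
By total probability, P(X < 8.6) = 0.25·0.86674 + 0.375·0.633929 + 0.125·0.658702 + 0.25·0.70729 = 0.713568.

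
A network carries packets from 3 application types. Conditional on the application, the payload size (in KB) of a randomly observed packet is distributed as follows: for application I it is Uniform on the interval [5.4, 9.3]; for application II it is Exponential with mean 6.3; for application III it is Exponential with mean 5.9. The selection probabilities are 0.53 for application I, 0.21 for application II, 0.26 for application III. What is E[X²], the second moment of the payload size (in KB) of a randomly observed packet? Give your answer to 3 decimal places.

For each component E[X²] = Var + (mean)², giving I: 55.29; II: 79.38; III: 69.62.
Overall E[X²] = 0.53·55.29 + 0.21·79.38 + 0.26·69.62 = 64.0747.

64.075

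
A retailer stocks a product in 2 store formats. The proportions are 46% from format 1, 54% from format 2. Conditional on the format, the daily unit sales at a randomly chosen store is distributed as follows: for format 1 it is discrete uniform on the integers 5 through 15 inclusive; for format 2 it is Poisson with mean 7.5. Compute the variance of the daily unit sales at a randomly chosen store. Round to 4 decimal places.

10.2025

Per component, 1: μ=10, E[X²]=110; 2: μ=7.5, E[X²]=63.75.
E[X] = 0.46·10 + 0.54·7.5 = 8.65.
E[X²] = 0.46·110 + 0.54·63.75 = 85.025.
Var(X) = E[X²] − (E[X])² = 85.025 − 74.8225 = 10.2025.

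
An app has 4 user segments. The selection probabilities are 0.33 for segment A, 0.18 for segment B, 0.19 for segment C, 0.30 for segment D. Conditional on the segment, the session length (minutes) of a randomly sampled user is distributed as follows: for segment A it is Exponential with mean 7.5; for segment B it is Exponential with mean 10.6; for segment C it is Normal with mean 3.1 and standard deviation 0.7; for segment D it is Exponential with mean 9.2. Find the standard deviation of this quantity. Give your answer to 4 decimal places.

Per component, A: μ=7.5, E[X²]=112.5; B: μ=10.6, E[X²]=224.72; C: μ=3.1, E[X²]=10.1; D: μ=9.2, E[X²]=169.28.
E[X] = 0.33·7.5 + 0.18·10.6 + 0.19·3.1 + 0.3·9.2 = 7.732.
E[X²] = 0.33·112.5 + 0.18·224.72 + 0.19·10.1 + 0.3·169.28 = 130.278.
Var(X) = E[X²] − (E[X])² = 130.278 − 59.7838 = 70.4938.
SD(X) = √70.4938 = 8.39606.

8.3961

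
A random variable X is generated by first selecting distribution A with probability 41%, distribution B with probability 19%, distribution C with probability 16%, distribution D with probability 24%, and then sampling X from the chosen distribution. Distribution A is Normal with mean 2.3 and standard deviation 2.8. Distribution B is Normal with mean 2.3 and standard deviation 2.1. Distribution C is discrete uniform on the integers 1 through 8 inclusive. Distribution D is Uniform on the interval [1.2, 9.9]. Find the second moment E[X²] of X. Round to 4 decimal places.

20.2127

For each component E[X²] = Var + (mean)², giving A: 13.13; B: 9.7; C: 25.5; D: 37.11.
Overall E[X²] = 0.41·13.13 + 0.19·9.7 + 0.16·25.5 + 0.24·37.11 = 20.2127.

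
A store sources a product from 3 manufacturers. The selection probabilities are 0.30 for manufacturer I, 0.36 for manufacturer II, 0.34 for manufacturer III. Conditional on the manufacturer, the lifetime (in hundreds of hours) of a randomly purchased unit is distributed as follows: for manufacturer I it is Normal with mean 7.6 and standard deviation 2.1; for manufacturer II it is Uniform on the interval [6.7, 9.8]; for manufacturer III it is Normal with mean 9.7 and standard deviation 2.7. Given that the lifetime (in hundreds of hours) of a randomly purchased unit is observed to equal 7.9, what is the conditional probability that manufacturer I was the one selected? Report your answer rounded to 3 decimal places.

0.265

Likelihoods f(7.9 | ·): I: 0.188044; II: 0.322581; III: 0.118314.
Posterior ∝ prior × likelihood. Numerator for I: 0.3·0.188044 = 0.0564132.
Normalizing constant: 0.3·0.188044 + 0.36·0.322581 + 0.34·0.118314 = 0.212769.
P(I | observation) = 0.0564132 / 0.212769 = 0.265138.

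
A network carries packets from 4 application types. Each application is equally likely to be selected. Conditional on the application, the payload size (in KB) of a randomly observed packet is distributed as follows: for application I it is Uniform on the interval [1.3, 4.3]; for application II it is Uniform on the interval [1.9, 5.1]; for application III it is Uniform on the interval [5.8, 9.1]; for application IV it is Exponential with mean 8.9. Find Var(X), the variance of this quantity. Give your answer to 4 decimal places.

27.0669

Per component, I: μ=2.8, E[X²]=8.59; II: μ=3.5, E[X²]=13.1033; III: μ=7.45, E[X²]=56.41; IV: μ=8.9, E[X²]=158.42.
E[X] = 0.25·2.8 + 0.25·3.5 + 0.25·7.45 + 0.25·8.9 = 5.6625.
E[X²] = 0.25·8.59 + 0.25·13.1033 + 0.25·56.41 + 0.25·158.42 = 59.1308.
Var(X) = E[X²] − (E[X])² = 59.1308 − 32.0639 = 27.0669.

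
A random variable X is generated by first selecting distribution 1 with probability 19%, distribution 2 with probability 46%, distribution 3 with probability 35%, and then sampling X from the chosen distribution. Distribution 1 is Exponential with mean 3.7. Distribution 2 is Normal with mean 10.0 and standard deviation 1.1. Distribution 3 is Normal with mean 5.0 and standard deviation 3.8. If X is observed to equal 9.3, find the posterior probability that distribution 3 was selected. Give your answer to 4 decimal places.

Likelihoods f(9.3 | ·): 1: 0.0218874; 2: 0.296198; 3: 0.0553447.
Posterior ∝ prior × likelihood. Numerator for 3: 0.35·0.0553447 = 0.0193706.
Normalizing constant: 0.19·0.0218874 + 0.46·0.296198 + 0.35·0.0553447 = 0.15978.
P(3 | observation) = 0.0193706 / 0.15978 = 0.121233.

0.1212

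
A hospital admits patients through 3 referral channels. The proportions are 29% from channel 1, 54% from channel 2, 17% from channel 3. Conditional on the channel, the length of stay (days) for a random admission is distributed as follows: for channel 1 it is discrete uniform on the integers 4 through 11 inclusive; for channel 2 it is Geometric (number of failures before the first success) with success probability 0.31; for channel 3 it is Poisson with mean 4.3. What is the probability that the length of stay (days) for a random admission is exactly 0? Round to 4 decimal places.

Conditional on each channel, P(X = 0): 1: 0; 2: 0.31; 3: 0.0135686.
By total probability, P(X = 0) = 0.29·0 + 0.54·0.31 + 0.17·0.0135686 = 0.169707.

0.1697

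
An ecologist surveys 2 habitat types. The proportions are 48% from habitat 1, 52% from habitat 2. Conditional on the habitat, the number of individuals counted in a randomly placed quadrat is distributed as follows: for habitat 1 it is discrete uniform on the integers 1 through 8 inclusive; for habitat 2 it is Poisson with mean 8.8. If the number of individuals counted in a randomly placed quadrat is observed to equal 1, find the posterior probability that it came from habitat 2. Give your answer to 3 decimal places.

Likelihoods P(X=1 | ·): 1: 0.125; 2: 0.00132645.
Posterior ∝ prior × likelihood. Numerator for 2: 0.52·0.00132645 = 0.000689755.
Normalizing constant: 0.48·0.125 + 0.52·0.00132645 = 0.0606898.
P(2 | observation) = 0.000689755 / 0.0606898 = 0.0113653.

0.011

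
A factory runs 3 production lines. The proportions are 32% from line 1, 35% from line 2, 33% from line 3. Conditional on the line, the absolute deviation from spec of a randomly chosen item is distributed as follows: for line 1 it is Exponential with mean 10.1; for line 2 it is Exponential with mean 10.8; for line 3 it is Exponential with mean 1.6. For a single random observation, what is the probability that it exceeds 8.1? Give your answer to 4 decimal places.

0.3109

Conditional on each line, P(X > 8.1): 1: 0.44844; 2: 0.472367; 3: 0.00632972.
By total probability, P(X > 8.1) = 0.32·0.44844 + 0.35·0.472367 + 0.33·0.00632972 = 0.310918.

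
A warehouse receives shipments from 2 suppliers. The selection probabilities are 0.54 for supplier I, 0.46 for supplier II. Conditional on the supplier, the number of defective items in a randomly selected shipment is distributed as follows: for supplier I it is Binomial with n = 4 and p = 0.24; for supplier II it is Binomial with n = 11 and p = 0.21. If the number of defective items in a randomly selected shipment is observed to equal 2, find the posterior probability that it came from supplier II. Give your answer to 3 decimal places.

Likelihoods P(X=2 | ·): I: 0.199619; II: 0.2907.
Posterior ∝ prior × likelihood. Numerator for II: 0.46·0.2907 = 0.133722.
Normalizing constant: 0.54·0.199619 + 0.46·0.2907 = 0.241516.
P(II | observation) = 0.133722 / 0.241516 = 0.553678.

0.554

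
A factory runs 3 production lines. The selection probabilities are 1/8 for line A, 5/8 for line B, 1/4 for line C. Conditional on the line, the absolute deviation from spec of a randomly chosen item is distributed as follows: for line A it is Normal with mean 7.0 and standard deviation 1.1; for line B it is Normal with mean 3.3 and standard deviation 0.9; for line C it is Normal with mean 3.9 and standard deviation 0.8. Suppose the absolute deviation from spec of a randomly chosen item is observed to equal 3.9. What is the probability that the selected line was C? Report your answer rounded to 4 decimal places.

0.3589

Likelihoods f(3.9 | ·): A: 0.00683757; B: 0.354942; C: 0.498678.
Posterior ∝ prior × likelihood. Numerator for C: 0.25·0.498678 = 0.124669.
Normalizing constant: 0.125·0.00683757 + 0.625·0.354942 + 0.25·0.498678 = 0.347363.
P(C | observation) = 0.124669 / 0.347363 = 0.358902.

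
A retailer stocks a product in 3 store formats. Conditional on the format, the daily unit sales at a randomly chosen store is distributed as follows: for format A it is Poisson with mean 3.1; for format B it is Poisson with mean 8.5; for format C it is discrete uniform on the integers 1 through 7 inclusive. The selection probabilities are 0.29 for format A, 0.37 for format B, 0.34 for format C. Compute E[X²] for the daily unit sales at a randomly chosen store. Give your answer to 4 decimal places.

For each component E[X²] = Var + (mean)², giving A: 12.71; B: 80.75; C: 20.
Overall E[X²] = 0.29·12.71 + 0.37·80.75 + 0.34·20 = 40.3634.

40.3634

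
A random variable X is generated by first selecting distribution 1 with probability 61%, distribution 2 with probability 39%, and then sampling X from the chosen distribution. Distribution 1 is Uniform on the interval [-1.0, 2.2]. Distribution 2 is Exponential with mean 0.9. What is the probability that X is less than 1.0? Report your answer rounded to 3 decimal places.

0.643

Conditional on each component, P(X < 1.0): 1: 0.625; 2: 0.670807.
By total probability, P(X < 1.0) = 0.61·0.625 + 0.39·0.670807 = 0.642865.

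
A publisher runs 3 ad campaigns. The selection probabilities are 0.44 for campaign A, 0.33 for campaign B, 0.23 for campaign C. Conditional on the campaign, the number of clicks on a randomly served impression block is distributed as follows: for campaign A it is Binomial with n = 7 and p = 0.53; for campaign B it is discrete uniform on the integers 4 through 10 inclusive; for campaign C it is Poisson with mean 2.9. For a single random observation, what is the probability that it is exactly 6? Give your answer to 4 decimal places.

0.0897

Conditional on each campaign, P(X = 6): A: 0.0729207; B: 0.142857; C: 0.0454571.
By total probability, P(X = 6) = 0.44·0.0729207 + 0.33·0.142857 + 0.23·0.0454571 = 0.0896831.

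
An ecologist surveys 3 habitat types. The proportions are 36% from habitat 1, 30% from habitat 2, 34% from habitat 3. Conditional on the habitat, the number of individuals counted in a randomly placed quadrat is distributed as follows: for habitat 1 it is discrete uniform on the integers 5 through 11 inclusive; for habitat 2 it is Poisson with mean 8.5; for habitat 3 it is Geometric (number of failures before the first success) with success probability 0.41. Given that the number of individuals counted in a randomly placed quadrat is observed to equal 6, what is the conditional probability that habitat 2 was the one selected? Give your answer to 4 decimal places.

Likelihoods P(X=6 | ·): 1: 0.142857; 2: 0.106581; 3: 0.017294.
Posterior ∝ prior × likelihood. Numerator for 2: 0.3·0.106581 = 0.0319742.
Normalizing constant: 0.36·0.142857 + 0.3·0.106581 + 0.34·0.017294 = 0.0892827.
P(2 | observation) = 0.0319742 / 0.0892827 = 0.358123.

0.3581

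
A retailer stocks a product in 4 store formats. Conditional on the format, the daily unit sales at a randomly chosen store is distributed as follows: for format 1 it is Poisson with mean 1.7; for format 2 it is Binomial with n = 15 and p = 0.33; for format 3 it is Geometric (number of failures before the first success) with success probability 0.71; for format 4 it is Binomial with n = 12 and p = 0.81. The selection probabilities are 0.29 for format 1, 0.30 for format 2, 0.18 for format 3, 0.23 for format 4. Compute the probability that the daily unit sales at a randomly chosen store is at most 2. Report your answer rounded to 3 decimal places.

Conditional on each format, P(X ≤ 2): 1: 0.757223; 2: 0.0833323; 3: 0.975611; 4: 2.77035e-06.
By total probability, P(X ≤ 2) = 0.29·0.757223 + 0.3·0.0833323 + 0.18·0.975611 + 0.23·2.77035e-06 = 0.420205.

0.420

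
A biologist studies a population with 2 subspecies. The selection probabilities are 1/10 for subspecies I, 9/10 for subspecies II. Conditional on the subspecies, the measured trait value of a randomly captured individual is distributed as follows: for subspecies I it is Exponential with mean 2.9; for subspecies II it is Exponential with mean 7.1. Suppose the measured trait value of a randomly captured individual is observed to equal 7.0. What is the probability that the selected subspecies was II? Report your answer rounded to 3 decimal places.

Likelihoods f(7.0 | ·): I: 0.0308535; II: 0.0525489.
Posterior ∝ prior × likelihood. Numerator for II: 0.9·0.0525489 = 0.047294.
Normalizing constant: 0.1·0.0308535 + 0.9·0.0525489 = 0.0503794.
P(II | observation) = 0.047294 / 0.0503794 = 0.938758.

0.939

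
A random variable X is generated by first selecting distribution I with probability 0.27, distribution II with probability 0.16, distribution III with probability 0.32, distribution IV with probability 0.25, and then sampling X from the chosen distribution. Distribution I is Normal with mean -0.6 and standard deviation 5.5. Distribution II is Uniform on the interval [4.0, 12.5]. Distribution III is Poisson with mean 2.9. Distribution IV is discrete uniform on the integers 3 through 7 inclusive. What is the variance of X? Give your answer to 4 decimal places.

Per component, I: μ=-0.6, E[X²]=30.61; II: μ=8.25, E[X²]=74.0833; III: μ=2.9, E[X²]=11.31; IV: μ=5, E[X²]=27.
E[X] = 0.27·-0.6 + 0.16·8.25 + 0.32·2.9 + 0.25·5 = 3.336.
E[X²] = 0.27·30.61 + 0.16·74.0833 + 0.32·11.31 + 0.25·27 = 30.4872.
Var(X) = E[X²] − (E[X])² = 30.4872 − 11.1289 = 19.3583.

19.3583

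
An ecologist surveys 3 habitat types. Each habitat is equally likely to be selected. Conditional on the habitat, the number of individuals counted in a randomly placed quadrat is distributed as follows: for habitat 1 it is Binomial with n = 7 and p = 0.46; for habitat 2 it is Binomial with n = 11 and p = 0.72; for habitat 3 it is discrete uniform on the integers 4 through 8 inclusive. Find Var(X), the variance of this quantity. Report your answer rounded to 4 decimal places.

5.7082

Per component, 1: μ=3.22, E[X²]=12.1072; 2: μ=7.92, E[X²]=64.944; 3: μ=6, E[X²]=38.
E[X] = 0.333333·3.22 + 0.333333·7.92 + 0.333333·6 = 5.71333.
E[X²] = 0.333333·12.1072 + 0.333333·64.944 + 0.333333·38 = 38.3504.
Var(X) = E[X²] − (E[X])² = 38.3504 − 32.6422 = 5.70822.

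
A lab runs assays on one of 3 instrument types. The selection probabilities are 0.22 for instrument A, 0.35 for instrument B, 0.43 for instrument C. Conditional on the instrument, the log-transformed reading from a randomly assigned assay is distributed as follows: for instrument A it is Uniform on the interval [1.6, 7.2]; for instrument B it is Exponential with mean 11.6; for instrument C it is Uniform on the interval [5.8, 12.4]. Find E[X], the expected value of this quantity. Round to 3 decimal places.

8.941

Component means — A: 4.4; B: 11.6; C: 9.1.
E[X] = 0.22·4.4 + 0.35·11.6 + 0.43·9.1 = 8.941.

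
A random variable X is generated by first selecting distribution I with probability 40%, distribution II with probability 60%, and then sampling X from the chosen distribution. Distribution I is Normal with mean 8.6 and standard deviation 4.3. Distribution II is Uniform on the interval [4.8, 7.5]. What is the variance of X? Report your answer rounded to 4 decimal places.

9.2011

Per component, I: μ=8.6, E[X²]=92.45; II: μ=6.15, E[X²]=38.43.
E[X] = 0.4·8.6 + 0.6·6.15 = 7.13.
E[X²] = 0.4·92.45 + 0.6·38.43 = 60.038.
Var(X) = E[X²] − (E[X])² = 60.038 − 50.8369 = 9.2011.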